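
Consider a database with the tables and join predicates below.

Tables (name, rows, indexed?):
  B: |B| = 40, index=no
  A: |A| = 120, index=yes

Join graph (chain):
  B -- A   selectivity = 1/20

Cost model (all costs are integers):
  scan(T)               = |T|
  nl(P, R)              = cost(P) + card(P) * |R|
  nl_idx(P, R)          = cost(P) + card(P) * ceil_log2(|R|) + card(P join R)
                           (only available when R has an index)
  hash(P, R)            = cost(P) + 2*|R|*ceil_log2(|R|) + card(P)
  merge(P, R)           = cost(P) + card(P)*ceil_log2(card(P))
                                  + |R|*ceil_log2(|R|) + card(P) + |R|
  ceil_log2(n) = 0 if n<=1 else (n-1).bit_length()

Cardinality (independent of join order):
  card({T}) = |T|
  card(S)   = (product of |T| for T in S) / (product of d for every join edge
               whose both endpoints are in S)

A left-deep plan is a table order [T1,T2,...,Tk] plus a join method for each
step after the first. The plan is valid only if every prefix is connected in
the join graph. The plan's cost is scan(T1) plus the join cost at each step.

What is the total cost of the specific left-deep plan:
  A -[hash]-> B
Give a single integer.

720

step 1: scan A: cost=120, card=120
step 2: join B via hash
    card(P join B) = 120*40/(20) = 240
    cost = 120 + 2*40*6 + 120 = 720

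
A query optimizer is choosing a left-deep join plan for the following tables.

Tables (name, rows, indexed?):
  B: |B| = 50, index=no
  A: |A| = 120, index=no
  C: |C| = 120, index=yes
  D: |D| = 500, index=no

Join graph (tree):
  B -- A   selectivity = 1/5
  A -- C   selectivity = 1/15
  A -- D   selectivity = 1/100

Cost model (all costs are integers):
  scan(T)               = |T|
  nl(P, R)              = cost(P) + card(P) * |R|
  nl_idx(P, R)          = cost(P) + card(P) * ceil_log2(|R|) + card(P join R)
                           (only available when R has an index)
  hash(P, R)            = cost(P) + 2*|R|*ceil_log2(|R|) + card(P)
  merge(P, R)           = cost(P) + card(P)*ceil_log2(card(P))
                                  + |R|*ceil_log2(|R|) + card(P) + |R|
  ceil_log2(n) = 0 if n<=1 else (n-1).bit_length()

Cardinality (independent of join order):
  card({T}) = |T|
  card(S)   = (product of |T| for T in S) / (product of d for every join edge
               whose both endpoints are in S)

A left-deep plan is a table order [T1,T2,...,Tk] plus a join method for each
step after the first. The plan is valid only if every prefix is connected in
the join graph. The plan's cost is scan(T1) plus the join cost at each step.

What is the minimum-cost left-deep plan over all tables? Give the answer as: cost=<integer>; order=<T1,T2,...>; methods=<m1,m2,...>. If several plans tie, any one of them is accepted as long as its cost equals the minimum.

Selinger DP (subsets sized 1..n):
  {B}: scan cost=50, card=50
  {A}: scan cost=120, card=120
  {C}: scan cost=120, card=120
  {D}: scan cost=500, card=500
  {AB}: card=1200; try (B,hash)→840, (A,merge)→1360, (B,merge)→1430, (A,hash)→1780, (A,nl)→6050, (B,nl)→6120; best=840 via (B,hash)
  {AC}: card=960; try (C,hash)→1920, (C,nl_idx)→1920, (A,hash)→1920, (C,merge)→2040, (A,merge)→2040, (C,nl)→14520 …(+1); best=1920 via (C,hash)
  {AD}: card=600; try (A,hash)→2680, (D,merge)→6080, (A,merge)→6460, (D,hash)→9240, (D,nl)→60120, (A,nl)→60500; best=2680 via (A,hash)
  {ABC}: card=9600; try (B,hash)→3480, (C,hash)→3720, (B,merge)→12830, (C,merge)→16200, (C,nl_idx)→18840, (B,nl)→49920 …(+1); best=3480 via (B,hash)
  {ABD}: card=6000; try (B,hash)→3880, (B,merge)→9630, (D,hash)→11040, (D,merge)→20240, (B,nl)→32680, (D,nl)→600840; best=3880 via (B,hash)
  {ACD}: card=4800; try (C,hash)→4960, (C,merge)→10240, (C,nl_idx)→11680, (D,hash)→11880, (D,merge)→17480, (C,nl)→74680 …(+1); best=4960 via (C,hash)
  {ABCD}: card=48000; try (B,hash)→10360, (C,hash)→11560, (D,hash)→22080, (B,merge)→72510, (C,merge)→88840, (C,nl_idx)→93880 …(+4); best=10360 via (B,hash)

cost=10360; order=D,A,C,B; methods=hash,hash,hash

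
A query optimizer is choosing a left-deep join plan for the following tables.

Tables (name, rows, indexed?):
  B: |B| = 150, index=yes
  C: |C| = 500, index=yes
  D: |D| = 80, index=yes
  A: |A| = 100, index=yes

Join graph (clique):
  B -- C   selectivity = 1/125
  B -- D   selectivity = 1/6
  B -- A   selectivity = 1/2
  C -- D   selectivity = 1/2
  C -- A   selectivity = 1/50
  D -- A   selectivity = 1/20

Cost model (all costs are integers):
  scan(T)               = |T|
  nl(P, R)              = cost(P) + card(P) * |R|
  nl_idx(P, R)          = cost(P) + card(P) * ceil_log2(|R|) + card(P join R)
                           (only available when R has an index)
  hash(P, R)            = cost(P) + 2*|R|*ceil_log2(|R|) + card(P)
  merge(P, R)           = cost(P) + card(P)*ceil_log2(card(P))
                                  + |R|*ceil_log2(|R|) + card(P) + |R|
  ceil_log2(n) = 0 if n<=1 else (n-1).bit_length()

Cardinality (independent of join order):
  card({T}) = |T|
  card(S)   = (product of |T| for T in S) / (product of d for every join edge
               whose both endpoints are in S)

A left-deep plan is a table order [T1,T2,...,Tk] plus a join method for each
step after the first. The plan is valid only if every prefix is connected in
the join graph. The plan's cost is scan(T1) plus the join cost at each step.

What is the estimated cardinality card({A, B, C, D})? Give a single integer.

Tables in S: A(100), B(150), C(500), D(80)
Edges inside S: B-C(d=125), B-D(d=6), B-A(d=2), C-D(d=2), C-A(d=50), D-A(d=20)
numerator = 100 * 150 * 500 * 80 = 600000000
denominator = 125 * 6 * 2 * 2 * 50 * 20 = 3000000
card(S) = 600000000 / 3000000 = 200

200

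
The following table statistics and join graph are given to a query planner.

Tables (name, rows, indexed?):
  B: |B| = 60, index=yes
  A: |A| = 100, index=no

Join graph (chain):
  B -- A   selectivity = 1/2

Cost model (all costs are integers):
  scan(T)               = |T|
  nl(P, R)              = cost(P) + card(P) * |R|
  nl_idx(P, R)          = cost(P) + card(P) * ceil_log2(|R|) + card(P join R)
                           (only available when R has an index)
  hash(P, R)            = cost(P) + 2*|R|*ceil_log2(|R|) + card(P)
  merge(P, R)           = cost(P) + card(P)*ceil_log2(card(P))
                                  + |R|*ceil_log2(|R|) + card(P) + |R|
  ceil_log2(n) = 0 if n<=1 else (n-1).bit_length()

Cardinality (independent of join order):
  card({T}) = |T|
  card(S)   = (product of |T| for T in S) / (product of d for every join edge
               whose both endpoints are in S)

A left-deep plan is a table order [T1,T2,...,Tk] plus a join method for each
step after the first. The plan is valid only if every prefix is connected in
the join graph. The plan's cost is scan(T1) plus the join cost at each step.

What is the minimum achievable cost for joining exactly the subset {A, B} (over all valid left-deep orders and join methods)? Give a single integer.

Selinger DP over subsets of {A,B}:
  {B}: scan cost=60, card=60
  {A}: scan cost=100, card=100
  {AB}: card=3000; try (B,hash)→920, (A,merge)→1280, (B,merge)→1320, (A,hash)→1520, (B,nl_idx)→3700, (A,nl)→6060 …(+1); best=920 via (B,hash)

920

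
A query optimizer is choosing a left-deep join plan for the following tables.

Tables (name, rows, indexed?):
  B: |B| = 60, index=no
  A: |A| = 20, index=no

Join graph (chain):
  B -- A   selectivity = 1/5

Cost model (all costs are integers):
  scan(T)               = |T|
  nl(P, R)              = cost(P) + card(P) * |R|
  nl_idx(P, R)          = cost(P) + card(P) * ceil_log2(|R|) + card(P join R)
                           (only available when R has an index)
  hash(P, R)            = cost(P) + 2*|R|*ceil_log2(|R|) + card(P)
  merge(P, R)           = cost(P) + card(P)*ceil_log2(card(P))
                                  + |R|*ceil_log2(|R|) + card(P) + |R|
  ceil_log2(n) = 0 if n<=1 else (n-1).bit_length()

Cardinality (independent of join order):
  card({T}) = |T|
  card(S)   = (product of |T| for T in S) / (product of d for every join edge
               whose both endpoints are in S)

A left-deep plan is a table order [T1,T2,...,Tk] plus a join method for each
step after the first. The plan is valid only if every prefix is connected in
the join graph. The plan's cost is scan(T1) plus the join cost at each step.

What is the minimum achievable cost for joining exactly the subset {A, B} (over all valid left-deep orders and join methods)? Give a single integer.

320

Selinger DP over subsets of {A,B}:
  {B}: scan cost=60, card=60
  {A}: scan cost=20, card=20
  {AB}: card=240; try (A,hash)→320, (B,merge)→560, (A,merge)→600, (B,hash)→760, (B,nl)→1220, (A,nl)→1260; best=320 via (A,hash)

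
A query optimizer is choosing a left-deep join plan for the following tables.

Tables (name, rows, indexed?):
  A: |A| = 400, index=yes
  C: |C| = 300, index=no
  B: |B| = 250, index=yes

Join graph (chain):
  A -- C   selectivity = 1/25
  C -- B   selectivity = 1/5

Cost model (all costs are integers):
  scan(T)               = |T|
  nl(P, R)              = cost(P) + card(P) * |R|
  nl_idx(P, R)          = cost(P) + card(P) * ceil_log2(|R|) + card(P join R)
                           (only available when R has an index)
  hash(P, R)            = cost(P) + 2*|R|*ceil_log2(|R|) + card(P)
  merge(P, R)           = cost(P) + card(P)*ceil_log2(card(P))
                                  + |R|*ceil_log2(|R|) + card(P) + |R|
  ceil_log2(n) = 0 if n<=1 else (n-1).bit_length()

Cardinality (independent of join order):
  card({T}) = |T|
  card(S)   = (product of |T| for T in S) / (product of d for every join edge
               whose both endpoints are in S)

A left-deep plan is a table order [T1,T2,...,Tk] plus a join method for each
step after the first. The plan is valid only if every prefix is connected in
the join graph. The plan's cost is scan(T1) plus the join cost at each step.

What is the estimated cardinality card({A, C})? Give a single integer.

4800

Tables in S: A(400), C(300)
Edges inside S: A-C(d=25)
numerator = 400 * 300 = 120000
denominator = 25 = 25
card(S) = 120000 / 25 = 4800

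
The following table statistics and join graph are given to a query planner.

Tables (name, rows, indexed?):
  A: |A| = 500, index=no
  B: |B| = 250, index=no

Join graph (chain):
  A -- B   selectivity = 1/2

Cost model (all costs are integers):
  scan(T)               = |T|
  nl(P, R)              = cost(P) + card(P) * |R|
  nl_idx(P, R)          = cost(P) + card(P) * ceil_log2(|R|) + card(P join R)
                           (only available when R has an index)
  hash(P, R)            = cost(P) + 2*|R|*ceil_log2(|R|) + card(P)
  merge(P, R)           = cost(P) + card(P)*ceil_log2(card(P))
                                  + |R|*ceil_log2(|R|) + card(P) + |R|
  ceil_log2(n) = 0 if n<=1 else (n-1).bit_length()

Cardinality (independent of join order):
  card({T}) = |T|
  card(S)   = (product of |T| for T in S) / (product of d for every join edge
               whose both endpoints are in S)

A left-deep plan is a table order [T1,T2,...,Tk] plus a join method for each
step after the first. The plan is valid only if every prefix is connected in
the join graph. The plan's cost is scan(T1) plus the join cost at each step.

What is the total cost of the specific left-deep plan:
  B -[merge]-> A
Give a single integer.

step 1: scan B: cost=250, card=250
step 2: join A via merge
    card(P join A) = 250*500/(2) = 62500
    cost = 250 + 250*8 + 500*9 + 250 + 500 = 7500

7500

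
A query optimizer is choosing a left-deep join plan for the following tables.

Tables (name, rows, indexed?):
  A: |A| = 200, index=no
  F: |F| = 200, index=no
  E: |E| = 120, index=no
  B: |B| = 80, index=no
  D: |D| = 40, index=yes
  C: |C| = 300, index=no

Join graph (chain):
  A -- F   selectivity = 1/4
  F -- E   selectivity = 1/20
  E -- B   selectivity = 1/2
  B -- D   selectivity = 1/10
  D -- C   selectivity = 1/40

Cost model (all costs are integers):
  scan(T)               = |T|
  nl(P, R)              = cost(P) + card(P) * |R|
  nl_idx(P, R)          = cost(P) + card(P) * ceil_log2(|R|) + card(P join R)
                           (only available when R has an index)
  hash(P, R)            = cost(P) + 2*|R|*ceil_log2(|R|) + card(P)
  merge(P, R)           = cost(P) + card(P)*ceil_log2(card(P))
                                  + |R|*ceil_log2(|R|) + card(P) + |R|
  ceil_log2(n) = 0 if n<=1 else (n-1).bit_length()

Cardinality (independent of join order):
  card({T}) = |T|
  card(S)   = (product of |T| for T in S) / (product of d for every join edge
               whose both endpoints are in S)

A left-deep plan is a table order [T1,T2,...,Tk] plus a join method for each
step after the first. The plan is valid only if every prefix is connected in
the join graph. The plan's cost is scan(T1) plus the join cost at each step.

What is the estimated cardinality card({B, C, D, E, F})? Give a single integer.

Tables in S: B(80), C(300), D(40), E(120), F(200)
Edges inside S: F-E(d=20), E-B(d=2), B-D(d=10), D-C(d=40)
numerator = 80 * 300 * 40 * 120 * 200 = 23040000000
denominator = 20 * 2 * 10 * 40 = 16000
card(S) = 23040000000 / 16000 = 1440000

1440000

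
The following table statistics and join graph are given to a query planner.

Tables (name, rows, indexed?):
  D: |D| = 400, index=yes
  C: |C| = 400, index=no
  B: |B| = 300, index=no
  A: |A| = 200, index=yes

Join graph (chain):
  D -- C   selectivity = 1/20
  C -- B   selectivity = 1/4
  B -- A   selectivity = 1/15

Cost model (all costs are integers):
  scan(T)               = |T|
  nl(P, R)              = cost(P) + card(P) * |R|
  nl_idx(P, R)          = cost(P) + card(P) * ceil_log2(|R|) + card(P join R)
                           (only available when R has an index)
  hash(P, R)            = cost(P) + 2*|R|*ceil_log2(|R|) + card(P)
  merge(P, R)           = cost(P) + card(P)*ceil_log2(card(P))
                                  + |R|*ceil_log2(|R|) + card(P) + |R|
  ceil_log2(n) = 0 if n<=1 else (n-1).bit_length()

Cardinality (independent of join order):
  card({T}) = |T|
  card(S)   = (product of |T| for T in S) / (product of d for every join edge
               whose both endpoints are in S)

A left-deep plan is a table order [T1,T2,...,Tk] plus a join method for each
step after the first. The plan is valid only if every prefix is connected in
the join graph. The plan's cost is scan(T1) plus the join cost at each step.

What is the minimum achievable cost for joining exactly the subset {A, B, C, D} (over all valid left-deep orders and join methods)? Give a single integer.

Selinger DP over subsets of {A,B,C,D}:
  {D}: scan cost=400, card=400
  {C}: scan cost=400, card=400
  {B}: scan cost=300, card=300
  {A}: scan cost=200, card=200
  {CD}: card=8000; try (D,hash)→8000, (C,hash)→8000, (D,merge)→8400, (C,merge)→8400, (D,nl_idx)→12000, (D,nl)→160400 …(+1); best=8000 via (D,hash)
  {BC}: card=30000; try (B,hash)→6200, (C,merge)→7300, (B,merge)→7400, (C,hash)→7800, (C,nl)→120300, (B,nl)→120400; best=6200 via (B,hash)
  {AB}: card=4000; try (A,hash)→3800, (B,merge)→5000, (A,merge)→5100, (B,hash)→5800, (A,nl_idx)→6700, (B,nl)→60200 …(+1); best=3800 via (A,hash)
  {BCD}: card=600000; try (B,hash)→21400, (D,hash)→43400, (B,merge)→123000, (D,merge)→490200, (D,nl_idx)→876200, (B,nl)→2408000 …(+1); best=21400 via (B,hash)
  {ABC}: card=400000; try (C,hash)→15000, (A,hash)→39400, (C,merge)→59800, (A,merge)→488000, (A,nl_idx)→646200, (C,nl)→1603800 …(+1); best=15000 via (C,hash)
  {ABCD}: card=8000000; try (D,hash)→422200, (A,hash)→624600, (D,merge)→8019000, (D,nl_idx)→11615000, (A,merge)→12623200, (A,nl_idx)→12821400 …(+2); best=422200 via (D,hash)

422200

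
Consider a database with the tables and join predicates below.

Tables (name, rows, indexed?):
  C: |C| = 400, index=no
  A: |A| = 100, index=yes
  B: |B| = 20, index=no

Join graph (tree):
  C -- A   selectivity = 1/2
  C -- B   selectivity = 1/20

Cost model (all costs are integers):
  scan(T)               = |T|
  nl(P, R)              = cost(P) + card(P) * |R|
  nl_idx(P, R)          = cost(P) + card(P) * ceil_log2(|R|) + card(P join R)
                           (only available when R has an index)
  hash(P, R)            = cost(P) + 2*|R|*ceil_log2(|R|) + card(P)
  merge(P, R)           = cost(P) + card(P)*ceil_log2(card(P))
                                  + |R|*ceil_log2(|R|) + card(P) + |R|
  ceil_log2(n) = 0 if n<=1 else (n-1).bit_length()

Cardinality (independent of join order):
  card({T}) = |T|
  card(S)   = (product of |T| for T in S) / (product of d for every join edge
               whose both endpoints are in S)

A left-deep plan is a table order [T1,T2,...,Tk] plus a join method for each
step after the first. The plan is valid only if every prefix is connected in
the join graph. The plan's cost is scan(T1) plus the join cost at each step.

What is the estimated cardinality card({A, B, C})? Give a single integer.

20000

Tables in S: A(100), B(20), C(400)
Edges inside S: C-A(d=2), C-B(d=20)
numerator = 100 * 20 * 400 = 800000
denominator = 2 * 20 = 40
card(S) = 800000 / 40 = 20000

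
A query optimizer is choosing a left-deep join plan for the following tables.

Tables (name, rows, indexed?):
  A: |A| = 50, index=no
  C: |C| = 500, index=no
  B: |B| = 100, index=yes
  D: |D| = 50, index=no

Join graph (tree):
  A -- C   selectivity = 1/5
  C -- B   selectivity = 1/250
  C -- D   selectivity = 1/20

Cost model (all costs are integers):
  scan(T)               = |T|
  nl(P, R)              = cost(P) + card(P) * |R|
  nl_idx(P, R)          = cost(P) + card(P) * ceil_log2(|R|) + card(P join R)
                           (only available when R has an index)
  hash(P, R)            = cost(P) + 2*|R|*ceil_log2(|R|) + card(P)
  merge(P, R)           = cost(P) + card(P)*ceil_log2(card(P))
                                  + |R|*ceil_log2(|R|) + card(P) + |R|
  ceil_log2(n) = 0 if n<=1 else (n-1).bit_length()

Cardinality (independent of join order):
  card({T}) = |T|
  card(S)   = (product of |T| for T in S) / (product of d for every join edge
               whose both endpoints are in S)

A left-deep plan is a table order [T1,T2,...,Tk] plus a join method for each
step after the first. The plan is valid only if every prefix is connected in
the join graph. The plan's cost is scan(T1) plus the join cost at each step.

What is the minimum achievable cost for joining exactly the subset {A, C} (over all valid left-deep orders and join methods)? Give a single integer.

1600

Selinger DP over subsets of {A,C}:
  {A}: scan cost=50, card=50
  {C}: scan cost=500, card=500
  {AC}: card=5000; try (A,hash)→1600, (C,merge)→5400, (A,merge)→5850, (C,hash)→9100, (C,nl)→25050, (A,nl)→25500; best=1600 via (A,hash)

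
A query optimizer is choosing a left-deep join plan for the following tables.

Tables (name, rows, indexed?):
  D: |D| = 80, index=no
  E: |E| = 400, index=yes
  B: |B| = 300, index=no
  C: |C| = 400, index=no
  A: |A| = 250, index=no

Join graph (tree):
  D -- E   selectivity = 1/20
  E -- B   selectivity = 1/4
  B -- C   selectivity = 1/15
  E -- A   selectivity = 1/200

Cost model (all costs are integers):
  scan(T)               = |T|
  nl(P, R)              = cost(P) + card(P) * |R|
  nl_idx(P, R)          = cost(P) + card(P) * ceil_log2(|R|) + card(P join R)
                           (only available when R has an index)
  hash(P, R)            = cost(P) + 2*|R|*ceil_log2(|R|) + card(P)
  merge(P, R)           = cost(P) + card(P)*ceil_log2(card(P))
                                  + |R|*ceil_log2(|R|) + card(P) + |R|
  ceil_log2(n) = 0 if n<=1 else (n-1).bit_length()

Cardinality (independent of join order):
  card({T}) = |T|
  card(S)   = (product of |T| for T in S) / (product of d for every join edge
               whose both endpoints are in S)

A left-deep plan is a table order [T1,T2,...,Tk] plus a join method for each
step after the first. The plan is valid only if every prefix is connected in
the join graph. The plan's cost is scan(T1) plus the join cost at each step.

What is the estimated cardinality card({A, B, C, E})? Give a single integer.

1000000

Tables in S: A(250), B(300), C(400), E(400)
Edges inside S: E-B(d=4), B-C(d=15), E-A(d=200)
numerator = 250 * 300 * 400 * 400 = 12000000000
denominator = 4 * 15 * 200 = 12000
card(S) = 12000000000 / 12000 = 1000000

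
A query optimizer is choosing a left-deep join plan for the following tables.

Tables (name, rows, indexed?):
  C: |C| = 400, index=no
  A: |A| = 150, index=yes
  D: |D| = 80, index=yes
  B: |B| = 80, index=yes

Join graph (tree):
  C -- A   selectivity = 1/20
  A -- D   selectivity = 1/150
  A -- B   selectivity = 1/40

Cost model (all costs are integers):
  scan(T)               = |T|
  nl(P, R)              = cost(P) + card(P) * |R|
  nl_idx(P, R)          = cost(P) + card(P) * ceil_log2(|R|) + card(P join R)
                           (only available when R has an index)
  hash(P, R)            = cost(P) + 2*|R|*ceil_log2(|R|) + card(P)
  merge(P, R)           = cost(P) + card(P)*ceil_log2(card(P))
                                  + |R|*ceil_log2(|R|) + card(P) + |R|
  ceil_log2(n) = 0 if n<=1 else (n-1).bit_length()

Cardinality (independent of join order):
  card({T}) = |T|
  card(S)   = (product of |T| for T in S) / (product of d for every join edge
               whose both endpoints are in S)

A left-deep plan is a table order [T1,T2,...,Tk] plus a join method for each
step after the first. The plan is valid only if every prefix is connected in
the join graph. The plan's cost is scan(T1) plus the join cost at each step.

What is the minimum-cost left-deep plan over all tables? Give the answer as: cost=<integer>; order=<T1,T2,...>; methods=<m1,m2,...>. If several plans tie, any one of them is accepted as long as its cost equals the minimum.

Selinger DP (subsets sized 1..n):
  {C}: scan cost=400, card=400
  {A}: scan cost=150, card=150
  {D}: scan cost=80, card=80
  {B}: scan cost=80, card=80
  {AC}: card=3000; try (A,hash)→3200, (C,merge)→5500, (A,merge)→5750, (A,nl_idx)→6600, (C,hash)→7500, (C,nl)→60150 …(+1); best=3200 via (A,hash)
  {AD}: card=80; try (A,nl_idx)→800, (D,nl_idx)→1280, (D,hash)→1420, (A,merge)→2070, (D,merge)→2140, (A,hash)→2560 …(+2); best=800 via (A,nl_idx)
  {AB}: card=300; try (A,nl_idx)→1020, (B,hash)→1420, (B,nl_idx)→1500, (A,merge)→2070, (B,merge)→2140, (A,hash)→2560 …(+2); best=1020 via (A,nl_idx)
  {ACD}: card=1600; try (C,merge)→5440, (D,hash)→7320, (C,hash)→8080, (D,nl_idx)→25800, (C,nl)→32800, (D,merge)→42840 …(+1); best=5440 via (C,merge)
  {ABC}: card=6000; try (B,hash)→7320, (C,merge)→8020, (C,hash)→8520, (B,nl_idx)→30200, (B,merge)→42840, (C,nl)→121020 …(+1); best=7320 via (B,hash)
  {ABD}: card=160; try (B,nl_idx)→1520, (B,hash)→2000, (B,merge)→2080, (D,hash)→2440, (D,nl_idx)→3280, (D,merge)→4660 …(+2); best=1520 via (B,nl_idx)
  {ABCD}: card=3200; try (C,merge)→6960, (B,hash)→8160, (C,hash)→8880, (D,hash)→14440, (B,nl_idx)→19840, (B,merge)→25280 …(+5); best=6960 via (C,merge)

cost=6960; order=D,A,B,C; methods=nl_idx,nl_idx,merge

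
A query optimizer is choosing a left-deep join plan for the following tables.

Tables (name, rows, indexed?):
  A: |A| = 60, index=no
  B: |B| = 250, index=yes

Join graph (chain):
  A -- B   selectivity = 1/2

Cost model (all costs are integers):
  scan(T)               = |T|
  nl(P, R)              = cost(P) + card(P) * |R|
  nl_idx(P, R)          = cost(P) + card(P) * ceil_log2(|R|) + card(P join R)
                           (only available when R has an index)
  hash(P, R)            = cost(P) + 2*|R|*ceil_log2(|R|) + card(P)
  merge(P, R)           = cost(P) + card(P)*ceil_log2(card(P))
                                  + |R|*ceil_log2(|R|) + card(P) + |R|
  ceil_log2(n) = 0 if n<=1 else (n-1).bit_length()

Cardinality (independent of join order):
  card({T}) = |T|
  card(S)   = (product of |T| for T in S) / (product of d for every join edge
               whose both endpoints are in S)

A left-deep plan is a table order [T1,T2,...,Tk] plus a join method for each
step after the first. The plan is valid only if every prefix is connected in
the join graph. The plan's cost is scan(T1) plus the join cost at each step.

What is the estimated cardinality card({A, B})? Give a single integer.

Tables in S: A(60), B(250)
Edges inside S: A-B(d=2)
numerator = 60 * 250 = 15000
denominator = 2 = 2
card(S) = 15000 / 2 = 7500

7500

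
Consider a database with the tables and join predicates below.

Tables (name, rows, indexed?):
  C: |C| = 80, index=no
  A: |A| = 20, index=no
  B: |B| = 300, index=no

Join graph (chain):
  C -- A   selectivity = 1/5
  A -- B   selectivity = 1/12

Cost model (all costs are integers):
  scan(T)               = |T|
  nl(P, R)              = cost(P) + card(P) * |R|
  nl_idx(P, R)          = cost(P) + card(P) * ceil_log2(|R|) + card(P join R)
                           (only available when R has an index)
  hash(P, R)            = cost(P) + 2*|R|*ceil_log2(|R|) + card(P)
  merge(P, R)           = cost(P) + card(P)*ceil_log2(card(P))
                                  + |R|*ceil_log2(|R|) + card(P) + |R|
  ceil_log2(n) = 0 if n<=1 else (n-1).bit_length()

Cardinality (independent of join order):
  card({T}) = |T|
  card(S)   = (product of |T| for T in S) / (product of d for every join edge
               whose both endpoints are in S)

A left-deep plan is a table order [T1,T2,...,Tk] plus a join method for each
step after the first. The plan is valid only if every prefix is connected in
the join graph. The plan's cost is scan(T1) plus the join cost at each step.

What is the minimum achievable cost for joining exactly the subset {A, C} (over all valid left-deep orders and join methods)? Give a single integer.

360

Selinger DP over subsets of {A,C}:
  {C}: scan cost=80, card=80
  {A}: scan cost=20, card=20
  {AC}: card=320; try (A,hash)→360, (C,merge)→780, (A,merge)→840, (C,hash)→1160, (C,nl)→1620, (A,nl)→1680; best=360 via (A,hash)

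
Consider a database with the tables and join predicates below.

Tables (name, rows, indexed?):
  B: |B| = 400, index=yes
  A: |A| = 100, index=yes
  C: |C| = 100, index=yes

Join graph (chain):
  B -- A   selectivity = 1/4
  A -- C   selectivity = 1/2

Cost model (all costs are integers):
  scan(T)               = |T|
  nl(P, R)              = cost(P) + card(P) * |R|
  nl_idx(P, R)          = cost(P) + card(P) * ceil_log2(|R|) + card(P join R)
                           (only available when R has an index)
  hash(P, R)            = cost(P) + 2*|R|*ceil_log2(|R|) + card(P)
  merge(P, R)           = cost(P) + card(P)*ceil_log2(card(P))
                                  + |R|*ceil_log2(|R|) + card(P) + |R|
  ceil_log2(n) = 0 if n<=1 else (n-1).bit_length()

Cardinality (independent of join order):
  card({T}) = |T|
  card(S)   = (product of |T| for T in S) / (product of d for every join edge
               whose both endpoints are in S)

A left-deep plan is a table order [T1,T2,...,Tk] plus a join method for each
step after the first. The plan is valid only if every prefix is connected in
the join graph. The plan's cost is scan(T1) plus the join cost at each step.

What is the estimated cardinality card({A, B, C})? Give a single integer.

Tables in S: A(100), B(400), C(100)
Edges inside S: B-A(d=4), A-C(d=2)
numerator = 100 * 400 * 100 = 4000000
denominator = 4 * 2 = 8
card(S) = 4000000 / 8 = 500000

500000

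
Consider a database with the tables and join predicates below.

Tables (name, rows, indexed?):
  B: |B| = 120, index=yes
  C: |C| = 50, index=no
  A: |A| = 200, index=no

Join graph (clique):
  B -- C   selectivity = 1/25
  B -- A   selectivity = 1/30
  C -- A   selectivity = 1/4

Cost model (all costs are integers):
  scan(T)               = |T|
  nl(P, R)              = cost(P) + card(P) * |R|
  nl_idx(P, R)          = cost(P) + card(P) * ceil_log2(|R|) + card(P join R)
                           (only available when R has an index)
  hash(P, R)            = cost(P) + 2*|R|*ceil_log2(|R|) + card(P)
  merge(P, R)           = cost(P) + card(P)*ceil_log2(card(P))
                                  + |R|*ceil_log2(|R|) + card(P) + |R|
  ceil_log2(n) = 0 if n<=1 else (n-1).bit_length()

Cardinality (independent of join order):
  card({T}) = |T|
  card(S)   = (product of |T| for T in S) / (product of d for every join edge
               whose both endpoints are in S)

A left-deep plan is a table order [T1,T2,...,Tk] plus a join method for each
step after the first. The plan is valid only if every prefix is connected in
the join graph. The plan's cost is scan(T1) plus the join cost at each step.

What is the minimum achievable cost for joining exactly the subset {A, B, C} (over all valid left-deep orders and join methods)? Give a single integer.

Selinger DP over subsets of {A,B,C}:
  {B}: scan cost=120, card=120
  {C}: scan cost=50, card=50
  {A}: scan cost=200, card=200
  {BC}: card=240; try (B,nl_idx)→640, (C,hash)→840, (B,merge)→1360, (C,merge)→1430, (B,hash)→1780, (B,nl)→6050 …(+1); best=640 via (B,nl_idx)
  {AB}: card=800; try (B,hash)→2080, (B,nl_idx)→2400, (A,merge)→2880, (B,merge)→2960, (A,hash)→3440, (A,nl)→24120 …(+1); best=2080 via (B,hash)
  {AC}: card=2500; try (C,hash)→1000, (A,merge)→2200, (C,merge)→2350, (A,hash)→3300, (A,nl)→10050, (C,nl)→10200; best=1000 via (C,hash)
  {ABC}: card=400; try (C,hash)→3480, (A,hash)→4080, (A,merge)→4600, (B,hash)→5180, (C,merge)→11230, (B,nl_idx)→18900 …(+4); best=3480 via (C,hash)

3480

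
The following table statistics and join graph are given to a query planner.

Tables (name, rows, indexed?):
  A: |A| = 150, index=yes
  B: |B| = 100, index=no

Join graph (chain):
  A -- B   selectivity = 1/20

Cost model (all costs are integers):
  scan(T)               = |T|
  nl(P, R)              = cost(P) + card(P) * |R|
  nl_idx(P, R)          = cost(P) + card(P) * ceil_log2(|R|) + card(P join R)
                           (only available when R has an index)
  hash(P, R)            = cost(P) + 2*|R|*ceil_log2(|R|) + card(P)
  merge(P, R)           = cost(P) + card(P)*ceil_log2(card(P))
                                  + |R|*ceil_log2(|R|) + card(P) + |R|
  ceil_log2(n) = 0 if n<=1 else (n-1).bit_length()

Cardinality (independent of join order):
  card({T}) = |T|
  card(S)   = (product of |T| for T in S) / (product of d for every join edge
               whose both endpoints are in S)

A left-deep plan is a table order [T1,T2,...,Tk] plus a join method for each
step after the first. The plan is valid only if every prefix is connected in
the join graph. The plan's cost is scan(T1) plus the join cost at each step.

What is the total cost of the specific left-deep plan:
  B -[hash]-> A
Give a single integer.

step 1: scan B: cost=100, card=100
step 2: join A via hash
    card(P join A) = 100*150/(20) = 750
    cost = 100 + 2*150*8 + 100 = 2600

2600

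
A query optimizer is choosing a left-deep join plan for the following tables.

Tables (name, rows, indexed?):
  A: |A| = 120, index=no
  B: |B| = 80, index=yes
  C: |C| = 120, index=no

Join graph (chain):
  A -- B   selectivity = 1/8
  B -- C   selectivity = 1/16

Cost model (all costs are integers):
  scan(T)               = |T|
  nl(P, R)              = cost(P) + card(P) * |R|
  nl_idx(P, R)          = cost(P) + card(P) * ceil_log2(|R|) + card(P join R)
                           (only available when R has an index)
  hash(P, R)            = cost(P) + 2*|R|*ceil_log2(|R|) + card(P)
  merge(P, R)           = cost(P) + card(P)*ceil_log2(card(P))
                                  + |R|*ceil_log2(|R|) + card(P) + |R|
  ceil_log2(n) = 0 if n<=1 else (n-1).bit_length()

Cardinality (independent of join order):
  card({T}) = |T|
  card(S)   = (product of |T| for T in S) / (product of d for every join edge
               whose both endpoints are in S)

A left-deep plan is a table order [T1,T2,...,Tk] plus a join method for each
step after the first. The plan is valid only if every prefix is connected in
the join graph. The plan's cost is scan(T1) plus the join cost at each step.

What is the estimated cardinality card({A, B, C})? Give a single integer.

9000

Tables in S: A(120), B(80), C(120)
Edges inside S: A-B(d=8), B-C(d=16)
numerator = 120 * 80 * 120 = 1152000
denominator = 8 * 16 = 128
card(S) = 1152000 / 128 = 9000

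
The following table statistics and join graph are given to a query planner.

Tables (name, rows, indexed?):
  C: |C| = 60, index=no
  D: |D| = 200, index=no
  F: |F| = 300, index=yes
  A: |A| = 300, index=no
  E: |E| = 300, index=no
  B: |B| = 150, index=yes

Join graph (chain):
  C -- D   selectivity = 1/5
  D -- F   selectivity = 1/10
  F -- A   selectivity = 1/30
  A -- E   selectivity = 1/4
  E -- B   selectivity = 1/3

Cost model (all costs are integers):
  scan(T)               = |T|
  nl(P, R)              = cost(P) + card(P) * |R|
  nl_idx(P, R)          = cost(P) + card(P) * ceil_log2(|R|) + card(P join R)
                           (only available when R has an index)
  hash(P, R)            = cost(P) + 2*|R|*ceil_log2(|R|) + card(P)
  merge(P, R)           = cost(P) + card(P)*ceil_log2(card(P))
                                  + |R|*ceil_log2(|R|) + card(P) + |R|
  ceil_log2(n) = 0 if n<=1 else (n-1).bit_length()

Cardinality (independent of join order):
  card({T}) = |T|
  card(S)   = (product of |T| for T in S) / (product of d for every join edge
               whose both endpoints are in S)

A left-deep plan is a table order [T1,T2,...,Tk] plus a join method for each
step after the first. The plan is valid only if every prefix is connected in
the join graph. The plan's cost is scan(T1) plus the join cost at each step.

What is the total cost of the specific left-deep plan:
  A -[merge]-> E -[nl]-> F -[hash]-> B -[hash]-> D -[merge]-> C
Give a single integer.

step 1: scan A: cost=300, card=300
step 2: join E via merge
    card(P join E) = 300*300/(4) = 22500
    cost = 300 + 300*9 + 300*9 + 300 + 300 = 6300
step 3: join F via nl
    card(P join F) = 22500*300/(30) = 225000
    cost = 6300 + 22500*300 = 6756300
step 4: join B via hash
    card(P join B) = 225000*150/(3) = 11250000
    cost = 6756300 + 2*150*8 + 225000 = 6983700
step 5: join D via hash
    card(P join D) = 11250000*200/(10) = 225000000
    cost = 6983700 + 2*200*8 + 11250000 = 18236900
step 6: join C via merge
    card(P join C) = 225000000*60/(5) = 2700000000
    cost = 18236900 + 225000000*28 + 60*6 + 225000000 + 60 = 6543237320

6543237320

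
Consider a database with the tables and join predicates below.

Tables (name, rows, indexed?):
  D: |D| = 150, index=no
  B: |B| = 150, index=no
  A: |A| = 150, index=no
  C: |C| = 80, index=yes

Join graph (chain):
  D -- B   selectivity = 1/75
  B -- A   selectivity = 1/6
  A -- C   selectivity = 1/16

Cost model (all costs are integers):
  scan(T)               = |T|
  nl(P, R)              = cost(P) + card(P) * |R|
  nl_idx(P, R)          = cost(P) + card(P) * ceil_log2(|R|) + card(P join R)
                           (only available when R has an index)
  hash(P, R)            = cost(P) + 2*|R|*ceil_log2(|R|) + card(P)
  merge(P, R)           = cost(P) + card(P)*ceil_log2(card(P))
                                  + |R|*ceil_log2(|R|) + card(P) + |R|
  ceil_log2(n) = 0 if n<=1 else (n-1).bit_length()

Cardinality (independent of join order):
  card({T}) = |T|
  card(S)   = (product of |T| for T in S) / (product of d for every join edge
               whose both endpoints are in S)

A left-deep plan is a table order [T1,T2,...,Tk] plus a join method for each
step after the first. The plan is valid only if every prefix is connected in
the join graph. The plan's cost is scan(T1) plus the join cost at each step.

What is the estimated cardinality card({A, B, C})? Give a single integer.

Tables in S: A(150), B(150), C(80)
Edges inside S: B-A(d=6), A-C(d=16)
numerator = 150 * 150 * 80 = 1800000
denominator = 6 * 16 = 96
card(S) = 1800000 / 96 = 18750

18750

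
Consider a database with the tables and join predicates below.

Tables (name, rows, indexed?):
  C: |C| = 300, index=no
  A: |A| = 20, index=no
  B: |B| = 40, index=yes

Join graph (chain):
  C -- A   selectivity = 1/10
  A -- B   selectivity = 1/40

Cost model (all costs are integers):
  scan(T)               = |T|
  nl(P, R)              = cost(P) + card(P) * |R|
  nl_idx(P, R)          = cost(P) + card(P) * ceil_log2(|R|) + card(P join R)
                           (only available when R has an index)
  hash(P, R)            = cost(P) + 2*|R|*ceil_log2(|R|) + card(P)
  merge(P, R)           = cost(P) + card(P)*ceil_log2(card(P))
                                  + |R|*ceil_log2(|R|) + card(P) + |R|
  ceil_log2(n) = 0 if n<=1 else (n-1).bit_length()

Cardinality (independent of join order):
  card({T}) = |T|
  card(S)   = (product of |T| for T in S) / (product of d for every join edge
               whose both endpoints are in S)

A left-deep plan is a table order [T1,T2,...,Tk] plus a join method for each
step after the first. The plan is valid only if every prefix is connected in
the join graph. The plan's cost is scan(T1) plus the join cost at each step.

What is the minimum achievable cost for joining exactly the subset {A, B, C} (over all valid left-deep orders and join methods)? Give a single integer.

Selinger DP over subsets of {A,B,C}:
  {C}: scan cost=300, card=300
  {A}: scan cost=20, card=20
  {B}: scan cost=40, card=40
  {AC}: card=600; try (A,hash)→800, (C,merge)→3140, (A,merge)→3420, (C,hash)→5440, (C,nl)→6020, (A,nl)→6300; best=800 via (A,hash)
  {AB}: card=20; try (B,nl_idx)→160, (A,hash)→280, (B,merge)→420, (A,merge)→440, (B,hash)→520, (B,nl)→820 …(+1); best=160 via (B,nl_idx)
  {ABC}: card=600; try (B,hash)→1880, (C,merge)→3280, (B,nl_idx)→5000, (C,hash)→5580, (C,nl)→6160, (B,merge)→7680 …(+1); best=1880 via (B,hash)

1880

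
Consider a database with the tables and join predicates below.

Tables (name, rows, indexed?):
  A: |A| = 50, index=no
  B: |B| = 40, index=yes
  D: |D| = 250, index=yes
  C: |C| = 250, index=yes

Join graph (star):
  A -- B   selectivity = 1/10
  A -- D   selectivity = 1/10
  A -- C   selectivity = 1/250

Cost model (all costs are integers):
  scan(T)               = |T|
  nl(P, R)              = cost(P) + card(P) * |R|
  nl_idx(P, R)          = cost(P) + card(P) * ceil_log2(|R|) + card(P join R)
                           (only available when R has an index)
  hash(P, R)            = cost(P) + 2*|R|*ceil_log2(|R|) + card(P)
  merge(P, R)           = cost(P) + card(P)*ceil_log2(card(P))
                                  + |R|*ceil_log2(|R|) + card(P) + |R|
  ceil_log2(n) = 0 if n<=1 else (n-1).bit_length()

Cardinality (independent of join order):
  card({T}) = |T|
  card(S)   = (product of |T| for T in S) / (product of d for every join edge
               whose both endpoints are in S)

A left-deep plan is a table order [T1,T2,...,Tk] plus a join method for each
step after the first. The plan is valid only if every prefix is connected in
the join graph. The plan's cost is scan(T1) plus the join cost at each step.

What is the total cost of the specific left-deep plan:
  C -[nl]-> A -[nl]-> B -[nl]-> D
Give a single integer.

step 1: scan C: cost=250, card=250
step 2: join A via nl
    card(P join A) = 250*50/(250) = 50
    cost = 250 + 250*50 = 12750
step 3: join B via nl
    card(P join B) = 50*40/(10) = 200
    cost = 12750 + 50*40 = 14750
step 4: join D via nl
    card(P join D) = 200*250/(10) = 5000
    cost = 14750 + 200*250 = 64750

64750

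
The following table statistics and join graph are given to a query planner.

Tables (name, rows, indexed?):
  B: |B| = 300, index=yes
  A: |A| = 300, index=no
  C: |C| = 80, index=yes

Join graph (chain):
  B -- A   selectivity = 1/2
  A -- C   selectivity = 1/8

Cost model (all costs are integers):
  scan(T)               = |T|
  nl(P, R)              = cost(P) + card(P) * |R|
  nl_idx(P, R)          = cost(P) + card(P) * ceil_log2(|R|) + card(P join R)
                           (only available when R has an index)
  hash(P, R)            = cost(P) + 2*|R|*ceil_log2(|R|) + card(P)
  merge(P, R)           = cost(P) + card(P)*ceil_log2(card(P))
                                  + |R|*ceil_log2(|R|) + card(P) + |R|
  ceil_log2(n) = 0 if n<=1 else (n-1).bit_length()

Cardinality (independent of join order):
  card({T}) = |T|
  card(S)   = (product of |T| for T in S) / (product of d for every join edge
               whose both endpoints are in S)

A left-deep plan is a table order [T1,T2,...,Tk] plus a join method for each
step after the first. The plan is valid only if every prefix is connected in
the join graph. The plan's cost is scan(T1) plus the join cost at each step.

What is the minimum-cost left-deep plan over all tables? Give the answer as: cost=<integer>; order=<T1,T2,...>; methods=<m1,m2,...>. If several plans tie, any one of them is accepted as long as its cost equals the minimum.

cost=10120; order=A,C,B; methods=hash,hash

Selinger DP (subsets sized 1..n):
  {B}: scan cost=300, card=300
  {A}: scan cost=300, card=300
  {C}: scan cost=80, card=80
  {AB}: card=45000; try (B,hash)→6000, (A,hash)→6000, (B,merge)→6300, (A,merge)→6300, (B,nl_idx)→48000, (B,nl)→90300 …(+1); best=6000 via (B,hash)
  {AC}: card=3000; try (C,hash)→1720, (A,merge)→3720, (C,merge)→3940, (C,nl_idx)→5400, (A,hash)→5560, (A,nl)→24080 …(+1); best=1720 via (C,hash)
  {ABC}: card=450000; try (B,hash)→10120, (B,merge)→43720, (C,hash)→52120, (B,nl_idx)→478720, (C,nl_idx)→771000, (C,merge)→771640 …(+2); best=10120 via (B,hash)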